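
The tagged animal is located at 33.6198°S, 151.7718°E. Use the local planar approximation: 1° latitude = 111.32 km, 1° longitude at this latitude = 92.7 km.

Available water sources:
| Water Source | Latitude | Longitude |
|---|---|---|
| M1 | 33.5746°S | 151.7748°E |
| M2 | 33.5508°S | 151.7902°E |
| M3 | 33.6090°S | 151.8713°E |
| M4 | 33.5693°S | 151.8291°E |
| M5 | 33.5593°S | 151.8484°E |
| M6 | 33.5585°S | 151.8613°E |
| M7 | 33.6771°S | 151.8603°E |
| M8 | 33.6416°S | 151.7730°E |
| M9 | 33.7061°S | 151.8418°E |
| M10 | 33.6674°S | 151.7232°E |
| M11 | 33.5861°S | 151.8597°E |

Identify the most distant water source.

Distances from 33.6198°S, 151.7718°E:
M1: 5.0393 km
M2: 7.8682 km
M3: 9.3017 km
M4: 7.7342 km
M5: 9.7867 km
M6: 10.7424 km
M7: 10.3919 km
M8: 2.4293 km
M9: 11.5931 km
M10: 6.9552 km
M11: 8.9704 km
Maximum: M9 at 11.5931 km.

M9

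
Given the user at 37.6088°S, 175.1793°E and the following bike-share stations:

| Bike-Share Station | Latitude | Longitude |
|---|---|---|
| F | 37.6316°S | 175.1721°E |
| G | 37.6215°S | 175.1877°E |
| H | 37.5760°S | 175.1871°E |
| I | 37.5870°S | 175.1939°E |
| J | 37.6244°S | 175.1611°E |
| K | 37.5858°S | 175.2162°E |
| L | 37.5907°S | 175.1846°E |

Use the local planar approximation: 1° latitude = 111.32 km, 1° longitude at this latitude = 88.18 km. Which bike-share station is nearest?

Distances from 37.6088°S, 175.1793°E:
F: 2.6163 km
G: 1.5961 km
H: 3.7155 km
I: 2.7471 km
J: 2.3646 km
K: 4.1404 km
L: 2.0684 km
Minimum: G at 1.5961 km.

G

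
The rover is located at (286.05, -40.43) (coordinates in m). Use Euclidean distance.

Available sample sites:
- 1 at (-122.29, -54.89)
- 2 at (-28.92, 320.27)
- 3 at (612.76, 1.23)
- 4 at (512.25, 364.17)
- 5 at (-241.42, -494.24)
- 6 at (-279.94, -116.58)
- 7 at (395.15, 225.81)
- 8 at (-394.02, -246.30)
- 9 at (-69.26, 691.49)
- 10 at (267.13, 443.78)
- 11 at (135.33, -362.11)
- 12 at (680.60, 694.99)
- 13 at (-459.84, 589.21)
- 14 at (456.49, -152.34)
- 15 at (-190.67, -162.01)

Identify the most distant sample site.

Distances from (286.05, -40.43):
1: 408.60 m
2: 478.86 m
3: 329.36 m
4: 463.54 m
5: 695.82 m
6: 571.09 m
7: 287.73 m
8: 710.55 m
9: 813.60 m
10: 484.58 m
11: 355.24 m
12: 834.57 m
13: 976.11 m
14: 203.90 m
15: 491.98 m
Maximum: 13 at 976.11 m.

13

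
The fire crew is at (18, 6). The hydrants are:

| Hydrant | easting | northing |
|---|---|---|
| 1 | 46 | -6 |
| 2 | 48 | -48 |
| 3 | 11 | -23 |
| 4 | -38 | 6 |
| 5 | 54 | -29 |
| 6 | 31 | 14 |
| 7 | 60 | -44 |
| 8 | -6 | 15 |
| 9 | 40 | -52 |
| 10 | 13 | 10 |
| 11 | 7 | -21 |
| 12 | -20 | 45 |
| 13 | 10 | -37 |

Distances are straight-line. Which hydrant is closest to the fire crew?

10

Distances from (18, 6):
1: √((28)² + (-12)²) = √(784.000 + 144.000) = 30.5
2: √((30)² + (-54)²) = √(900.000 + 2916.000) = 61.8
3: √((-7)² + (-29)²) = √(49.000 + 841.000) = 29.8
4: √((-56)² + (0)²) = √(3136.000 + 0.000) = 56.0
5: √((36)² + (-35)²) = √(1296.000 + 1225.000) = 50.2
6: √((13)² + (8)²) = √(169.000 + 64.000) = 15.3
7: √((42)² + (-50)²) = √(1764.000 + 2500.000) = 65.3
8: √((-24)² + (9)²) = √(576.000 + 81.000) = 25.6
9: √((22)² + (-58)²) = √(484.000 + 3364.000) = 62.0
10: √((-5)² + (4)²) = √(25.000 + 16.000) = 6.4
11: √((-11)² + (-27)²) = √(121.000 + 729.000) = 29.2
12: √((-38)² + (39)²) = √(1444.000 + 1521.000) = 54.5
13: √((-8)² + (-43)²) = √(64.000 + 1849.000) = 43.7
Minimum: 10 at 6.4.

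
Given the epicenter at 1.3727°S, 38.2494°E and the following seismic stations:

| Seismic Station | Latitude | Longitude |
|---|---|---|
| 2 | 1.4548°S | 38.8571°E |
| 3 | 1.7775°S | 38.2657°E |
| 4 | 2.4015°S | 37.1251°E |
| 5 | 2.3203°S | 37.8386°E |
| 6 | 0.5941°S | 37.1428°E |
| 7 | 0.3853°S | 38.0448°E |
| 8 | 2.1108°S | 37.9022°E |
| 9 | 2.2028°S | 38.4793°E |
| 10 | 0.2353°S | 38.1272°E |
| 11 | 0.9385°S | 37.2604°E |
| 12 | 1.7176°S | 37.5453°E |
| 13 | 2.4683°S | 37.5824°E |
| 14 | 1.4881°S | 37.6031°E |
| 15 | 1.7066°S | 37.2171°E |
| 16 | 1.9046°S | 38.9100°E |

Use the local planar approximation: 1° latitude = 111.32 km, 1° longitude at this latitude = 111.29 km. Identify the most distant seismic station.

4

Distances from 1.3727°S, 38.2494°E:
2: √((-0.0821·111.32)² + (0.6077·111.29)²) = √(83.528121 + 4573.943098) = 68.2457 km
3: √((-0.4048·111.32)² + (0.0163·111.29)²) = √(2030.614126 + 3.290694) = 45.0988 km
4: √((-1.0288·111.32)² + (-1.1243·111.29)²) = √(13116.208341 + 15655.851964) = 169.6233 km
5: √((-0.9476·111.32)² + (-0.4108·111.29)²) = √(11127.471725 + 2090.129306) = 114.9678 km
6: √((0.7786·111.32)² + (-1.1066·111.29)²) = √(7512.339286 + 15166.788011) = 150.5959 km
7: √((0.9874·111.32)² + (-0.2046·111.29)²) = √(12081.827788 + 518.469894) = 112.2510 km
8: √((-0.7381·111.32)² + (-0.3472·111.29)²) = √(6751.135209 + 1493.040945) = 90.7974 km
9: √((-0.8301·111.32)² + (0.2299·111.29)²) = √(8539.004119 + 654.621443) = 95.8834 km
10: √((1.1374·111.32)² + (-0.1222·111.29)²) = √(16031.451414 + 184.950154) = 127.3436 km
11: √((0.4342·111.32)² + (-0.9890·111.29)²) = √(2336.286146 + 12114.482531) = 120.2114 km
12: √((-0.3449·111.32)² + (-0.7041·111.29)²) = √(1474.119815 + 6140.178173) = 87.2599 km
13: √((-1.0956·111.32)² + (-0.6670·111.29)²) = √(14874.776277 + 5510.156738) = 142.7758 km
14: √((-0.1154·111.32)² + (-0.6463·111.29)²) = √(165.028143 + 5173.454057) = 73.0649 km
15: √((-0.3339·111.32)² + (-1.0323·111.29)²) = √(1381.590166 + 13198.486712) = 120.7480 km
16: √((-0.5319·111.32)² + (0.6606·111.29)²) = √(3505.955311 + 5404.921908) = 94.3974 km
Maximum: 4 at 169.6233 km.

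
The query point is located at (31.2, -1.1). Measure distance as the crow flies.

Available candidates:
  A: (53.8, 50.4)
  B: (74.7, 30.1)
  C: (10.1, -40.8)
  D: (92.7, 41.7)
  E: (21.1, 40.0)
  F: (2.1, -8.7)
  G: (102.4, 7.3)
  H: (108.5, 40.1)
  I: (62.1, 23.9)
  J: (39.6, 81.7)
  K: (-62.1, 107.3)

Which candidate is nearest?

Distances from (31.2, -1.1):
A: √((22.6)² + (51.5)²) = √(510.760 + 2652.250) = 56.2
B: √((43.5)² + (31.2)²) = √(1892.250 + 973.440) = 53.5
C: √((-21.1)² + (-39.7)²) = √(445.210 + 1576.090) = 45.0
D: √((61.5)² + (42.8)²) = √(3782.250 + 1831.840) = 74.9
E: √((-10.1)² + (41.1)²) = √(102.010 + 1689.210) = 42.3
F: √((-29.1)² + (-7.6)²) = √(846.810 + 57.760) = 30.1
G: √((71.2)² + (8.4)²) = √(5069.440 + 70.560) = 71.7
H: √((77.3)² + (41.2)²) = √(5975.290 + 1697.440) = 87.6
I: √((30.9)² + (25.0)²) = √(954.810 + 625.000) = 39.7
J: √((8.4)² + (82.8)²) = √(70.560 + 6855.840) = 83.2
K: √((-93.3)² + (108.4)²) = √(8704.890 + 11750.560) = 143.0
Minimum: F at 30.1.

F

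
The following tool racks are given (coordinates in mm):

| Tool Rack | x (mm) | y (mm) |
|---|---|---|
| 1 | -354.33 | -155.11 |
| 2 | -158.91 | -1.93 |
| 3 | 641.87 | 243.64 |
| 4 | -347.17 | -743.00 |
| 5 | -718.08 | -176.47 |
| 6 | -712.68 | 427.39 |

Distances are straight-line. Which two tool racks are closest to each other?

1 and 2

Pairwise distances:
1–2: 248.30 mm
1–3: 1073.04 mm
1–4: 587.93 mm
1–5: 364.38 mm
1–6: 683.90 mm
2–3: 837.59 mm
2–4: 764.61 mm
2–5: 585.78 mm
2–6: 700.70 mm
3–4: 1397.02 mm
3–5: 1423.36 mm
3–6: 1366.96 mm
4–5: 677.15 mm
4–6: 1226.14 mm
5–6: 603.88 mm
Closest pair: 1–2 at 248.30 mm.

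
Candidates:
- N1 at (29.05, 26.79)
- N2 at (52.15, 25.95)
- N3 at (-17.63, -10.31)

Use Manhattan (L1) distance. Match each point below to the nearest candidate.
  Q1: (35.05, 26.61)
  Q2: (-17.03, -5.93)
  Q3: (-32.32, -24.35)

Q1→N1; Q2→N3; Q3→N3

Q1 at (35.05, 26.61):
  N1: |-6.00| + |0.18| = 6.00 + 0.18 = 6.18
  N2: |17.10| + |-0.66| = 17.10 + 0.66 = 17.76
  N3: |-52.68| + |-36.92| = 52.68 + 36.92 = 89.60
  → nearest: N1 (6.18)
Q2 at (-17.03, -5.93):
  N1: |46.08| + |32.72| = 46.08 + 32.72 = 78.80
  N2: |69.18| + |31.88| = 69.18 + 31.88 = 101.06
  N3: |-0.60| + |-4.38| = 0.60 + 4.38 = 4.98
  → nearest: N3 (4.98)
Q3 at (-32.32, -24.35):
  N1: |61.37| + |51.14| = 61.37 + 51.14 = 112.51
  N2: |84.47| + |50.30| = 84.47 + 50.30 = 134.77
  N3: |14.69| + |14.04| = 14.69 + 14.04 = 28.73
  → nearest: N3 (28.73)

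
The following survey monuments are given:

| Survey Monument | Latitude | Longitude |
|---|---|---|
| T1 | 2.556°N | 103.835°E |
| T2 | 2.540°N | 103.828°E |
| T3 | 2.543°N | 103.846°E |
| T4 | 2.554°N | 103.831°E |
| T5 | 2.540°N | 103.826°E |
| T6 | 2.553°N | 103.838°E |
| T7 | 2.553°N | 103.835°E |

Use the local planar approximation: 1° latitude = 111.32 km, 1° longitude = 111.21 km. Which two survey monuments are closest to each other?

T2 and T5

Pairwise distances:
T1–T2: √((-0.016·111.32)² + (-0.007·111.21)²) = √(3.172388 + 0.606016) = 1.9438 km
T1–T3: √((-0.013·111.32)² + (0.011·111.21)²) = √(2.094272 + 1.496487) = 1.8949 km
T1–T4: √((-0.002·111.32)² + (-0.004·111.21)²) = √(0.049569 + 0.197883) = 0.4974 km
T1–T5: √((-0.016·111.32)² + (-0.009·111.21)²) = √(3.172388 + 1.001781) = 2.0431 km
T1–T6: √((-0.003·111.32)² + (0.003·111.21)²) = √(0.111529 + 0.111309) = 0.4721 km
T1–T7: √((-0.003·111.32)² + (0.000·111.21)²) = √(0.111529 + 0.000000) = 0.3340 km
T2–T3: √((0.003·111.32)² + (0.018·111.21)²) = √(0.111529 + 4.007123) = 2.0294 km
T2–T4: √((0.014·111.32)² + (0.003·111.21)²) = √(2.428860 + 0.111309) = 1.5938 km
T2–T5: √((0.000·111.32)² + (-0.002·111.21)²) = √(0.000000 + 0.049471) = 0.2224 km
T2–T6: √((0.013·111.32)² + (0.010·111.21)²) = √(2.094272 + 1.236766) = 1.8251 km
T2–T7: √((0.013·111.32)² + (0.007·111.21)²) = √(2.094272 + 0.606016) = 1.6433 km
T3–T4: √((0.011·111.32)² + (-0.015·111.21)²) = √(1.499449 + 2.782724) = 2.0693 km
T3–T5: √((-0.003·111.32)² + (-0.020·111.21)²) = √(0.111529 + 4.947066) = 2.2491 km
T3–T6: √((0.010·111.32)² + (-0.008·111.21)²) = √(1.239214 + 0.791531) = 1.4250 km
T3–T7: √((0.010·111.32)² + (-0.011·111.21)²) = √(1.239214 + 1.496487) = 1.6540 km
T4–T5: √((-0.014·111.32)² + (-0.005·111.21)²) = √(2.428860 + 0.309192) = 1.6547 km
T4–T6: √((-0.001·111.32)² + (0.007·111.21)²) = √(0.012392 + 0.606016) = 0.7864 km
T4–T7: √((-0.001·111.32)² + (0.004·111.21)²) = √(0.012392 + 0.197883) = 0.4586 km
T5–T6: √((0.013·111.32)² + (0.012·111.21)²) = √(2.094272 + 1.780944) = 1.9686 km
T5–T7: √((0.013·111.32)² + (0.009·111.21)²) = √(2.094272 + 1.001781) = 1.7596 km
T6–T7: √((0.000·111.32)² + (-0.003·111.21)²) = √(0.000000 + 0.111309) = 0.3336 km
Closest pair: T2–T5 at 0.2224 km.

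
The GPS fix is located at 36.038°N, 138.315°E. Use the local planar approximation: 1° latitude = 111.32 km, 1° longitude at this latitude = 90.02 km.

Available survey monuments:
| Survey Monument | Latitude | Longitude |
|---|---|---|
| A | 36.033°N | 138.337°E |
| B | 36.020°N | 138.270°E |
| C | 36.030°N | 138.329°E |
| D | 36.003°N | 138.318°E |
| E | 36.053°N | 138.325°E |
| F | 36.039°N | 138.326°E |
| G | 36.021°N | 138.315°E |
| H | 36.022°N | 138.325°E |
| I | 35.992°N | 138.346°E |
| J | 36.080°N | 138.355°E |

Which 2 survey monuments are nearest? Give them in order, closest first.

Distances from 36.038°N, 138.315°E:
A: 2.057 km
B: 4.519 km
C: 1.543 km
D: 3.906 km
E: 1.897 km
F: 0.996 km
G: 1.892 km
H: 1.996 km
I: 5.832 km
J: 5.901 km
Sorted: F (0.996 km) < C (1.543 km) < G (1.892 km) < E (1.897 km) < …

F, C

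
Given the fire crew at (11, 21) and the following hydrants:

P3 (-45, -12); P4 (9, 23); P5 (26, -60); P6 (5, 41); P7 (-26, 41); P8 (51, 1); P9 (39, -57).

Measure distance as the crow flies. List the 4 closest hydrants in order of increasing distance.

P4, P6, P7, P8

Distances from (11, 21):
P3: 65.0
P4: 2.8
P5: 82.4
P6: 20.9
P7: 42.1
P8: 44.7
P9: 82.9
Sorted: P4 (2.8) < P6 (20.9) < P7 (42.1) < P8 (44.7) < P3 (65.0) < P5 (82.4) < …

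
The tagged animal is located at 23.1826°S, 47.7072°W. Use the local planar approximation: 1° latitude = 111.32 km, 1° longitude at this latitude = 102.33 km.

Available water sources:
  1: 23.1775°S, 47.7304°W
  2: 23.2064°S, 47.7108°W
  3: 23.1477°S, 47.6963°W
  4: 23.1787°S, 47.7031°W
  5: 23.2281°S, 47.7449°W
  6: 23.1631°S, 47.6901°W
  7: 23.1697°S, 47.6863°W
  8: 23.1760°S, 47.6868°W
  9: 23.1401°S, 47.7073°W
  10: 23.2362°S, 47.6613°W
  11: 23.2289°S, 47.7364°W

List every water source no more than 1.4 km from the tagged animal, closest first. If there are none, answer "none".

Distances from 23.1826°S, 47.7072°W:
1: √((0.0051·111.32)² + (-0.0232·102.33)²) = √(0.322320 + 5.636142) = 2.4410 km
2: √((-0.0238·111.32)² + (-0.0036·102.33)²) = √(7.019405 + 0.135710) = 2.6749 km
3: √((0.0349·111.32)² + (0.0109·102.33)²) = √(15.093753 + 1.244110) = 4.0420 km
4: √((0.0039·111.32)² + (0.0041·102.33)²) = √(0.188484 + 0.176025) = 0.6037 km
5: √((-0.0455·111.32)² + (-0.0377·102.33)²) = √(25.654833 + 14.882937) = 6.3669 km
6: √((0.0195·111.32)² + (0.0171·102.33)²) = √(4.712112 + 3.061951) = 2.7882 km
7: √((0.0129·111.32)² + (0.0209·102.33)²) = √(2.062176 + 4.574025) = 2.5761 km
8: √((0.0066·111.32)² + (0.0204·102.33)²) = √(0.539802 + 4.357790) = 2.2131 km
9: √((0.0425·111.32)² + (-0.0001·102.33)²) = √(22.383307 + 0.000105) = 4.7311 km
10: √((-0.0536·111.32)² + (0.0459·102.33)²) = √(35.602129 + 22.061311) = 7.5936 km
11: √((-0.0463·111.32)² + (-0.0292·102.33)²) = √(26.564912 + 8.928359) = 5.9576 km
Threshold 1.4 km: 4 (0.6037 km) is within range.

4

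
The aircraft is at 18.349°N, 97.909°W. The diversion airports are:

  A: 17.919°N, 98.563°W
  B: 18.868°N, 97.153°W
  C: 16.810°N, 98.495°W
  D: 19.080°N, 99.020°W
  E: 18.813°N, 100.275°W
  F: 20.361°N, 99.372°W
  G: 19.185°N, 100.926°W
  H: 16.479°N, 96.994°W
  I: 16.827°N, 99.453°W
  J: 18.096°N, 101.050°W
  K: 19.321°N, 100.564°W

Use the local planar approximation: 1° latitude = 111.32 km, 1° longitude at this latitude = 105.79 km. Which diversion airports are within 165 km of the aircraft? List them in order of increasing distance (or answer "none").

A, B, D

Distances from 18.349°N, 97.909°W:
A: √((-0.430·111.32)² + (-0.654·105.79)²) = √(2291.30713 + 4786.79392) = 84.131 km
B: √((0.519·111.32)² + (0.756·105.79)²) = √(3337.95987 + 6396.35892) = 98.663 km
C: √((-1.539·111.32)² + (-0.586·105.79)²) = √(29351.04951 + 3843.12461) = 182.193 km
D: √((0.731·111.32)² + (-1.111·105.79)²) = √(6621.87761 + 13813.93322) = 142.954 km
E: √((0.464·111.32)² + (-2.366·105.79)²) = √(2667.97869 + 62649.65948) = 255.573 km
F: √((2.012·111.32)² + (-1.463·105.79)²) = √(50165.17690 + 23953.99125) = 272.248 km
G: √((0.836·111.32)² + (-3.017·105.79)²) = √(8660.81875 + 101868.48671) = 332.459 km
H: √((-1.870·111.32)² + (0.915·105.79)²) = √(43334.08276 + 9369.82376) = 229.573 km
I: √((-1.522·111.32)² + (-1.544·105.79)²) = √(28706.19960 + 26679.87720) = 235.342 km
J: √((-0.253·111.32)² + (-3.141·105.79)²) = √(793.20864 + 110414.24498) = 333.478 km
K: √((0.972·111.32)² + (-2.655·105.79)²) = √(11707.89787 + 78889.33317) = 300.994 km
Threshold 165 km: A (84.131 km), B (98.663 km), D (142.954 km) are within range.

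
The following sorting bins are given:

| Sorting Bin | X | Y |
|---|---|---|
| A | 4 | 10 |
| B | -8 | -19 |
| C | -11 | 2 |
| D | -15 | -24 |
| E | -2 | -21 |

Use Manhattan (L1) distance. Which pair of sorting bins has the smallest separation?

Pairwise distances:
A–B: 41
A–C: 23
A–D: 53
A–E: 37
B–C: 24
B–D: 12
B–E: 8
C–D: 30
C–E: 32
D–E: 16
Closest pair: B–E at 8.

B and E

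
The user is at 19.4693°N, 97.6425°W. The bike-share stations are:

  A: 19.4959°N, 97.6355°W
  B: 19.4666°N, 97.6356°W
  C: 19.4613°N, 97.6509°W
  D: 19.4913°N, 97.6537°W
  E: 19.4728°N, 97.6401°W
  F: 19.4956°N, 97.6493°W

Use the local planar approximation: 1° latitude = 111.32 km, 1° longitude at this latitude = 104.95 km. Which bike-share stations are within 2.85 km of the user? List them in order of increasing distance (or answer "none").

Distances from 19.4693°N, 97.6425°W:
A: √((0.0266·111.32)² + (0.0070·104.95)²) = √(8.768184 + 0.539711) = 3.0509 km
B: √((-0.0027·111.32)² + (0.0069·104.95)²) = √(0.090339 + 0.524400) = 0.7841 km
C: √((-0.0080·111.32)² + (-0.0084·104.95)²) = √(0.793097 + 0.777183) = 1.2531 km
D: √((0.0220·111.32)² + (-0.0112·104.95)²) = √(5.997797 + 1.381659) = 2.7165 km
E: √((0.0035·111.32)² + (0.0024·104.95)²) = √(0.151804 + 0.063444) = 0.4639 km
F: √((0.0263·111.32)² + (-0.0068·104.95)²) = √(8.571521 + 0.509311) = 3.0134 km
Threshold 2.85 km: E (0.4639 km), B (0.7841 km), C (1.2531 km), D (2.7165 km) are within range.

E, B, C, D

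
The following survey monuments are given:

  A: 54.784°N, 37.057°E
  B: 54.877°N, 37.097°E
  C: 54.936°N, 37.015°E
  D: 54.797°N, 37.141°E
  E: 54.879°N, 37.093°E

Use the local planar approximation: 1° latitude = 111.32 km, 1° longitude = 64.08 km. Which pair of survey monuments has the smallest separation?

Pairwise distances:
A–B: 10.665 km
A–C: 17.133 km
A–D: 5.574 km
A–E: 10.824 km
B–C: 8.411 km
B–D: 9.341 km
B–E: 0.340 km
C–D: 17.453 km
C–E: 8.077 km
D–E: 9.633 km
Closest pair: B–E at 0.340 km.

B and E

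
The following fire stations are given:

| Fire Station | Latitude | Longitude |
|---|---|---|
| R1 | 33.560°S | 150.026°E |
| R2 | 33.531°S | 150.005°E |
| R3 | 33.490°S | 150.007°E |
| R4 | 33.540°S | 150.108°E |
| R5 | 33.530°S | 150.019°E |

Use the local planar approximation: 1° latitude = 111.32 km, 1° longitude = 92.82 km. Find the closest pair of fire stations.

Pairwise distances:
R1–R2: 3.771 km
R1–R3: 7.989 km
R1–R4: 7.930 km
R1–R5: 3.402 km
R2–R3: 4.568 km
R2–R4: 9.613 km
R2–R5: 1.304 km
R3–R4: 10.903 km
R3–R5: 4.590 km
R4–R5: 8.336 km
Closest pair: R2–R5 at 1.304 km.

R2 and R5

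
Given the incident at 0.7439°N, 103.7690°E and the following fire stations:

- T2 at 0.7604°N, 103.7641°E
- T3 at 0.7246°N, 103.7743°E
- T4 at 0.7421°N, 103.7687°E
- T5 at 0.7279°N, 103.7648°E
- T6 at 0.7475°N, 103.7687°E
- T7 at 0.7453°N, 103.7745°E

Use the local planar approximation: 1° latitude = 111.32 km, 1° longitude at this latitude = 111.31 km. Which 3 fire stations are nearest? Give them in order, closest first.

Distances from 0.7439°N, 103.7690°E:
T2: 1.9160 km
T3: 2.2280 km
T4: 0.2031 km
T5: 1.8415 km
T6: 0.4021 km
T7: 0.6317 km
Sorted: T4 (0.2031 km) < T6 (0.4021 km) < T7 (0.6317 km) < T5 (1.8415 km) < T2 (1.9160 km) < …

T4, T6, T7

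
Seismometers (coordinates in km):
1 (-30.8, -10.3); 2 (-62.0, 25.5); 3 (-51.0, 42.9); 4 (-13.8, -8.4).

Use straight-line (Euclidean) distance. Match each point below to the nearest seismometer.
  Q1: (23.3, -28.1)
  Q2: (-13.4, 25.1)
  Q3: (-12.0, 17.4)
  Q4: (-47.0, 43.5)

Q1 at (23.3, -28.1):
  1: √((-54.1)² + (17.8)²) = √(2926.8100 + 316.8400) = 56.95 km
  2: √((-85.3)² + (53.6)²) = √(7276.0900 + 2872.9600) = 100.74 km
  3: √((-74.3)² + (71.0)²) = √(5520.4900 + 5041.0000) = 102.77 km
  4: √((-37.1)² + (19.7)²) = √(1376.4100 + 388.0900) = 42.01 km
  → nearest: 4 (42.01 km)
Q2 at (-13.4, 25.1):
  1: √((-17.4)² + (-35.4)²) = √(302.7600 + 1253.1600) = 39.45 km
  2: √((-48.6)² + (0.4)²) = √(2361.9600 + 0.1600) = 48.60 km
  3: √((-37.6)² + (17.8)²) = √(1413.7600 + 316.8400) = 41.60 km
  4: √((-0.4)² + (-33.5)²) = √(0.1600 + 1122.2500) = 33.50 km
  → nearest: 4 (33.50 km)
Q3 at (-12.0, 17.4):
  1: √((-18.8)² + (-27.7)²) = √(353.4400 + 767.2900) = 33.48 km
  2: √((-50.0)² + (8.1)²) = √(2500.0000 + 65.6100) = 50.65 km
  3: √((-39.0)² + (25.5)²) = √(1521.0000 + 650.2500) = 46.60 km
  4: √((-1.8)² + (-25.8)²) = √(3.2400 + 665.6400) = 25.86 km
  → nearest: 4 (25.86 km)
Q4 at (-47.0, 43.5):
  1: √((16.2)² + (-53.8)²) = √(262.4400 + 2894.4400) = 56.19 km
  2: √((-15.0)² + (-18.0)²) = √(225.0000 + 324.0000) = 23.43 km
  3: √((-4.0)² + (-0.6)²) = √(16.0000 + 0.3600) = 4.04 km
  4: √((33.2)² + (-51.9)²) = √(1102.2400 + 2693.6100) = 61.61 km
  → nearest: 3 (4.04 km)

Q1→4; Q2→4; Q3→4; Q4→3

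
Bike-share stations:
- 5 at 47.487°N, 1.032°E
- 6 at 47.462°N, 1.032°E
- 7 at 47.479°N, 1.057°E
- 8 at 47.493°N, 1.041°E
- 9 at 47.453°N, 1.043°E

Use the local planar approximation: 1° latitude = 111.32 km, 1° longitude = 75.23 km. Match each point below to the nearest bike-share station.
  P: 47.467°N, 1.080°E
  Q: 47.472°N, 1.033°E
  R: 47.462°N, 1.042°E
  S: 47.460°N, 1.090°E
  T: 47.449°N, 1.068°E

P at 47.467°N, 1.080°E:
  5: 4.242 km
  6: 3.654 km
  7: 2.186 km
  8: 4.121 km
  9: 3.190 km
  → nearest: 7 (2.186 km)
Q at 47.472°N, 1.033°E:
  5: 1.671 km
  6: 1.116 km
  7: 1.966 km
  8: 2.414 km
  9: 2.245 km
  → nearest: 6 (1.116 km)
R at 47.462°N, 1.042°E:
  5: 2.883 km
  6: 0.752 km
  7: 2.203 km
  8: 3.452 km
  9: 1.005 km
  → nearest: 6 (0.752 km)
S at 47.460°N, 1.090°E:
  5: 5.298 km
  6: 4.369 km
  7: 3.261 km
  8: 5.204 km
  9: 3.621 km
  → nearest: 7 (3.261 km)
T at 47.449°N, 1.068°E:
  5: 5.023 km
  6: 3.071 km
  7: 3.441 km
  8: 5.303 km
  9: 1.933 km
  → nearest: 9 (1.933 km)

P→7; Q→6; R→6; S→7; T→9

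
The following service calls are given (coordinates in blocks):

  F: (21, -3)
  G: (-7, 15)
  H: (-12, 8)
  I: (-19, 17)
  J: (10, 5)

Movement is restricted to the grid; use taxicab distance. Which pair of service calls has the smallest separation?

G and H

Pairwise distances:
F–G: |-28| + |18| = 28 + 18 = 46 blocks
F–H: |-33| + |11| = 33 + 11 = 44 blocks
F–I: |-40| + |20| = 40 + 20 = 60 blocks
F–J: |-11| + |8| = 11 + 8 = 19 blocks
G–H: |-5| + |-7| = 5 + 7 = 12 blocks
G–I: |-12| + |2| = 12 + 2 = 14 blocks
G–J: |17| + |-10| = 17 + 10 = 27 blocks
H–I: |-7| + |9| = 7 + 9 = 16 blocks
H–J: |22| + |-3| = 22 + 3 = 25 blocks
I–J: |29| + |-12| = 29 + 12 = 41 blocks
Closest pair: G–H at 12 blocks.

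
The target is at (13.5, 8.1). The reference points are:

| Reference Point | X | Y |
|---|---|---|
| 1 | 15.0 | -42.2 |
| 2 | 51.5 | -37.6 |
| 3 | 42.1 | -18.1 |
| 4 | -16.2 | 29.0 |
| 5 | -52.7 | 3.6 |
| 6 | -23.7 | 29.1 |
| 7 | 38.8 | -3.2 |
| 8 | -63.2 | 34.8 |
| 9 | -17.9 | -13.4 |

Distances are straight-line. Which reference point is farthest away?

8

Distances from (13.5, 8.1):
1: √((1.5)² + (-50.3)²) = √(2.250 + 2530.090) = 50.3
2: √((38.0)² + (-45.7)²) = √(1444.000 + 2088.490) = 59.4
3: √((28.6)² + (-26.2)²) = √(817.960 + 686.440) = 38.8
4: √((-29.7)² + (20.9)²) = √(882.090 + 436.810) = 36.3
5: √((-66.2)² + (-4.5)²) = √(4382.440 + 20.250) = 66.4
6: √((-37.2)² + (21.0)²) = √(1383.840 + 441.000) = 42.7
7: √((25.3)² + (-11.3)²) = √(640.090 + 127.690) = 27.7
8: √((-76.7)² + (26.7)²) = √(5882.890 + 712.890) = 81.2
9: √((-31.4)² + (-21.5)²) = √(985.960 + 462.250) = 38.1
Maximum: 8 at 81.2.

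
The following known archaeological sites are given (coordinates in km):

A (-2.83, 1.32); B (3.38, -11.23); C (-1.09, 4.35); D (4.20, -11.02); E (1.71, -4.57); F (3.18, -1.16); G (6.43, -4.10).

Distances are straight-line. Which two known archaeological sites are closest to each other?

B and D

Pairwise distances:
B–D: 0.85 km
A–C: 3.49 km
E–F: 3.71 km
F–G: 4.38 km
E–G: 4.74 km
A–F: 6.50 km
B–E: 6.87 km
D–E: 6.91 km
C–F: 6.97 km
D–G: 7.27 km
A–E: 7.44 km
B–G: 7.75 km
C–E: 9.35 km
D–F: 9.91 km
B–F: 10.07 km
A–G: 10.73 km
C–G: 11.31 km
A–B: 14.00 km
A–D: 14.20 km
B–C: 16.21 km
C–D: 16.25 km
Closest pair: B–D at 0.85 km.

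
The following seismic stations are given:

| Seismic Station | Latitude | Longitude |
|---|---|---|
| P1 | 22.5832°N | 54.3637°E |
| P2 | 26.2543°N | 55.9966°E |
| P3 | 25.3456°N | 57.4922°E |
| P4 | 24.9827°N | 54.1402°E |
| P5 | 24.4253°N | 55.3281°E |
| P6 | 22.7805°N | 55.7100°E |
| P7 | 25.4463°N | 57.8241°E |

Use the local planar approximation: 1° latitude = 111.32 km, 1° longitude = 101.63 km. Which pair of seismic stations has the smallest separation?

Pairwise distances:
P1–P2: 441.0766 km
P1–P3: 442.3285 km
P1–P4: 268.0764 km
P1–P5: 227.2818 km
P1–P6: 138.5761 km
P1–P7: 474.6175 km
P2–P3: 182.5814 km
P2–P4: 235.8655 km
P2–P5: 214.6404 km
P2–P6: 387.7988 km
P2–P7: 206.3627 km
P3–P4: 343.0507 km
P3–P5: 242.6274 km
P3–P6: 338.1469 km
P3–P7: 35.5449 km
P4–P5: 135.7387 km
P4–P6: 292.4904 km
P4–P7: 377.9349 km
P5–P6: 187.1676 km
P5–P7: 277.9672 km
P6–P7: 366.3710 km
Closest pair: P3–P7 at 35.5449 km.

P3 and P7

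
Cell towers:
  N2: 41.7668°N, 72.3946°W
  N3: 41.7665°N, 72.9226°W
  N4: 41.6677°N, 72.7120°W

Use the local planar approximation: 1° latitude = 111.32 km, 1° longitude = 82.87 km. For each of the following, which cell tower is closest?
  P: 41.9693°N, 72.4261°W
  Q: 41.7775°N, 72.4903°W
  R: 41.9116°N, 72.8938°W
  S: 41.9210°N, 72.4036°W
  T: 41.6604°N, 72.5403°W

P→N2; Q→N2; R→N3; S→N2; T→N4

P at 41.9693°N, 72.4261°W:
  N2: √((-0.2025·111.32)² + (0.0315·82.87)²) = √(508.155289 + 6.814214) = 22.6929 km
  N3: √((-0.2028·111.32)² + (-0.4965·82.87)²) = √(509.662050 + 1692.907322) = 46.9315 km
  N4: √((-0.3016·111.32)² + (-0.2859·82.87)²) = √(1127.220997 + 561.336120) = 41.0921 km
  → nearest: N2 (22.6929 km)
Q at 41.7775°N, 72.4903°W:
  N2: √((-0.0107·111.32)² + (0.0957·82.87)²) = √(1.418776 + 62.895352) = 8.0196 km
  N3: √((-0.0110·111.32)² + (-0.4323·82.87)²) = √(1.499449 + 1283.409202) = 35.8456 km
  N4: √((-0.1098·111.32)² + (-0.2217·82.87)²) = √(149.400164 + 337.540636) = 22.0667 km
  → nearest: N2 (8.0196 km)
R at 41.9116°N, 72.8938°W:
  N2: √((-0.1448·111.32)² + (0.4992·82.87)²) = √(259.826545 + 1711.369671) = 44.3982 km
  N3: √((-0.1451·111.32)² + (-0.0288·82.87)²) = √(260.904290 + 5.696127) = 16.3279 km
  N4: √((-0.2439·111.32)² + (0.1818·82.87)²) = √(737.173977 + 226.977305) = 31.0508 km
  → nearest: N3 (16.3279 km)
S at 41.9210°N, 72.4036°W:
  N2: √((-0.1542·111.32)² + (0.0090·82.87)²) = √(294.655901 + 0.556262) = 17.1817 km
  N3: √((-0.1545·111.32)² + (-0.5190·82.87)²) = √(295.803537 + 1849.819671) = 46.3209 km
  N4: √((-0.2533·111.32)² + (-0.3084·82.87)²) = √(795.090885 + 653.165769) = 38.0560 km
  → nearest: N2 (17.1817 km)
T at 41.6604°N, 72.5403°W:
  N2: √((0.1064·111.32)² + (0.1457·82.87)²) = √(140.290948 + 145.785316) = 16.9138 km
  N3: √((0.1061·111.32)² + (-0.3823·82.87)²) = √(139.500949 + 1003.698497) = 33.8112 km
  N4: √((0.0073·111.32)² + (-0.1717·82.87)²) = √(0.660377 + 202.458152) = 14.2520 km
  → nearest: N4 (14.2520 km)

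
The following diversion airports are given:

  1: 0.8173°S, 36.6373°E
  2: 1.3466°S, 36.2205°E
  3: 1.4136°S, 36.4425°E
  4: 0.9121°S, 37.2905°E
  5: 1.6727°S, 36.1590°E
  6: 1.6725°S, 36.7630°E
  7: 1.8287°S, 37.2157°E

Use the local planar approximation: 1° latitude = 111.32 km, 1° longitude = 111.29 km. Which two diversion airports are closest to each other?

Pairwise distances:
2–3: 25.8076 km
2–5: 36.9410 km
3–5: 42.7477 km
3–6: 45.8571 km
6–7: 53.2972 km
5–6: 67.2192 km
1–3: 69.8306 km
2–6: 70.4365 km
1–4: 73.4566 km
1–2: 74.9893 km
1–6: 96.2232 km
3–7: 97.6717 km
4–7: 102.3749 km
4–6: 103.0125 km
1–5: 109.0911 km
3–4: 109.6498 km
5–7: 118.8754 km
2–7: 123.0733 km
2–4: 128.5287 km
1–7: 129.6912 km
4–5: 151.7433 km
Closest pair: 2–3 at 25.8076 km.

2 and 3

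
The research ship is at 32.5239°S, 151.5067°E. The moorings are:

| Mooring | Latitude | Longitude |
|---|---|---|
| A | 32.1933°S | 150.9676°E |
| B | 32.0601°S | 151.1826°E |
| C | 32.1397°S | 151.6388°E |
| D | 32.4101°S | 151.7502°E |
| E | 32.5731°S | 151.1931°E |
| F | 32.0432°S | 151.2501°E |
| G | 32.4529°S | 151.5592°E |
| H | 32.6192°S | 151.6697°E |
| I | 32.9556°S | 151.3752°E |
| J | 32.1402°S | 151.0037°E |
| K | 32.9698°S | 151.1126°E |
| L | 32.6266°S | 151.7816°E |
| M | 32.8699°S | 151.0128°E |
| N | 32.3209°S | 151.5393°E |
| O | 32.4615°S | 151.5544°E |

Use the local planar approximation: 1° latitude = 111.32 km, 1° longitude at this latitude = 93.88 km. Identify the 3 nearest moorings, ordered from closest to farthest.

O, G, H

Distances from 32.5239°S, 151.5067°E:
A: 62.5768 km
B: 59.9287 km
C: 44.5309 km
D: 26.1353 km
E: 29.9459 km
F: 58.6838 km
G: 9.3146 km
H: 18.6202 km
I: 49.6172 km
J: 63.6736 km
K: 61.9092 km
L: 28.2265 km
M: 60.2782 km
N: 22.8043 km
O: 8.2647 km
Sorted: O (8.2647 km) < G (9.3146 km) < H (18.6202 km) < N (22.8043 km) < D (26.1353 km) < …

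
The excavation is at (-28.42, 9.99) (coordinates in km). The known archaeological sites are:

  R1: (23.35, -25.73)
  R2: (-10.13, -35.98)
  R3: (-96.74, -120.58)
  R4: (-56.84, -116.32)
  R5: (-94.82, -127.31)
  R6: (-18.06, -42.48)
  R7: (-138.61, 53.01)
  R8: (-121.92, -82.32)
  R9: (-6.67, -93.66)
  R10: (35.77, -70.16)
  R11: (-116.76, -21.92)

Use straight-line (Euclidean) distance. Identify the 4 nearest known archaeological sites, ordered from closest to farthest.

Distances from (-28.42, 9.99):
R1: √((51.77)² + (-35.72)²) = √(2680.1329 + 1275.9184) = 62.90 km
R2: √((18.29)² + (-45.97)²) = √(334.5241 + 2113.2409) = 49.47 km
R3: √((-68.32)² + (-130.57)²) = √(4667.6224 + 17048.5249) = 147.36 km
R4: √((-28.42)² + (-126.31)²) = √(807.6964 + 15954.2161) = 129.47 km
R5: √((-66.40)² + (-137.30)²) = √(4408.9600 + 18851.2900) = 152.51 km
R6: √((10.36)² + (-52.47)²) = √(107.3296 + 2753.1009) = 53.48 km
R7: √((-110.19)² + (43.02)²) = √(12141.8361 + 1850.7204) = 118.29 km
R8: √((-93.50)² + (-92.31)²) = √(8742.2500 + 8521.1361) = 131.39 km
R9: √((21.75)² + (-103.65)²) = √(473.0625 + 10743.3225) = 105.91 km
R10: √((64.19)² + (-80.15)²) = √(4120.3561 + 6424.0225) = 102.69 km
R11: √((-88.34)² + (-31.91)²) = √(7803.9556 + 1018.2481) = 93.93 km
Sorted: R2 (49.47 km) < R6 (53.48 km) < R1 (62.90 km) < R11 (93.93 km) < R10 (102.69 km) < R9 (105.91 km) < …

R2, R6, R1, R11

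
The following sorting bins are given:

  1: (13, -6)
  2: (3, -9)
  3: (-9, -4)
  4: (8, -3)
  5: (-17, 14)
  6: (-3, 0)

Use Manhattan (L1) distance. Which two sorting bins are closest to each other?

1 and 4

Pairwise distances:
1–2: 13
1–3: 24
1–4: 8
1–5: 50
1–6: 22
2–3: 17
2–4: 11
2–5: 43
2–6: 15
3–4: 18
3–5: 26
3–6: 10
4–5: 42
4–6: 14
5–6: 28
Closest pair: 1–4 at 8.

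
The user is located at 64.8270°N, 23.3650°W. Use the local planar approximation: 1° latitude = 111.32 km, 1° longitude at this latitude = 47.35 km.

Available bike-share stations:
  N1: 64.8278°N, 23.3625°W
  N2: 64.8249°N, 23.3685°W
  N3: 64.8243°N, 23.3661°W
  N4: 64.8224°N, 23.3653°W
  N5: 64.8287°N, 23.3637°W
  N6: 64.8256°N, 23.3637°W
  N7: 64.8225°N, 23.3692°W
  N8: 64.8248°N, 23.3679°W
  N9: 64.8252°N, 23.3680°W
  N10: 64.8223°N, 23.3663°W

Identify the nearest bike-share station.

N1

Distances from 64.8270°N, 23.3650°W:
N1: √((0.0008·111.32)² + (0.0025·47.35)²) = √(0.007931 + 0.014013) = 0.1481 km
N2: √((-0.0021·111.32)² + (-0.0035·47.35)²) = √(0.054649 + 0.027465) = 0.2866 km
N3: √((-0.0027·111.32)² + (-0.0011·47.35)²) = √(0.090339 + 0.002713) = 0.3050 km
N4: √((-0.0046·111.32)² + (-0.0003·47.35)²) = √(0.262218 + 0.000202) = 0.5123 km
N5: √((0.0017·111.32)² + (0.0013·47.35)²) = √(0.035813 + 0.003789) = 0.1990 km
N6: √((-0.0014·111.32)² + (0.0013·47.35)²) = √(0.024289 + 0.003789) = 0.1676 km
N7: √((-0.0045·111.32)² + (-0.0042·47.35)²) = √(0.250941 + 0.039549) = 0.5390 km
N8: √((-0.0022·111.32)² + (-0.0029·47.35)²) = √(0.059978 + 0.018855) = 0.2808 km
N9: √((-0.0018·111.32)² + (-0.0030·47.35)²) = √(0.040151 + 0.020178) = 0.2456 km
N10: √((-0.0047·111.32)² + (-0.0013·47.35)²) = √(0.273742 + 0.003789) = 0.5268 km
Minimum: N1 at 0.1481 km.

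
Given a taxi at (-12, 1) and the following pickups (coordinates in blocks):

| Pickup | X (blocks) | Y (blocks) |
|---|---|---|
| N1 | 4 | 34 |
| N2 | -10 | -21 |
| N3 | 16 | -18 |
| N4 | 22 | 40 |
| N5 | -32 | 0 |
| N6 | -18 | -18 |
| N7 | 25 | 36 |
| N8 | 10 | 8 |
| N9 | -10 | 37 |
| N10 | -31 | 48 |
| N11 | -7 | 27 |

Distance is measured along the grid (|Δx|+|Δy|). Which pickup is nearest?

N5

Distances from (-12, 1):
N1: |16| + |33| = 16 + 33 = 49 blocks
N2: |2| + |-22| = 2 + 22 = 24 blocks
N3: |28| + |-19| = 28 + 19 = 47 blocks
N4: |34| + |39| = 34 + 39 = 73 blocks
N5: |-20| + |-1| = 20 + 1 = 21 blocks
N6: |-6| + |-19| = 6 + 19 = 25 blocks
N7: |37| + |35| = 37 + 35 = 72 blocks
N8: |22| + |7| = 22 + 7 = 29 blocks
N9: |2| + |36| = 2 + 36 = 38 blocks
N10: |-19| + |47| = 19 + 47 = 66 blocks
N11: |5| + |26| = 5 + 26 = 31 blocks
Minimum: N5 at 21 blocks.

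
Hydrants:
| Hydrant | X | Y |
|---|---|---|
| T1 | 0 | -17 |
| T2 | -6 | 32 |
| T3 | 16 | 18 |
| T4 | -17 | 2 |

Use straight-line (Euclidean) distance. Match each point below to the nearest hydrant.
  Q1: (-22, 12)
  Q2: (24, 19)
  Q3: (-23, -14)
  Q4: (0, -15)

Q1 at (-22, 12):
  T1: √((22)² + (-29)²) = √(484.000 + 841.000) = 36.4
  T2: √((16)² + (20)²) = √(256.000 + 400.000) = 25.6
  T3: √((38)² + (6)²) = √(1444.000 + 36.000) = 38.5
  T4: √((5)² + (-10)²) = √(25.000 + 100.000) = 11.2
  → nearest: T4 (11.2)
Q2 at (24, 19):
  T1: √((-24)² + (-36)²) = √(576.000 + 1296.000) = 43.3
  T2: √((-30)² + (13)²) = √(900.000 + 169.000) = 32.7
  T3: √((-8)² + (-1)²) = √(64.000 + 1.000) = 8.1
  T4: √((-41)² + (-17)²) = √(1681.000 + 289.000) = 44.4
  → nearest: T3 (8.1)
Q3 at (-23, -14):
  T1: √((23)² + (-3)²) = √(529.000 + 9.000) = 23.2
  T2: √((17)² + (46)²) = √(289.000 + 2116.000) = 49.0
  T3: √((39)² + (32)²) = √(1521.000 + 1024.000) = 50.4
  T4: √((6)² + (16)²) = √(36.000 + 256.000) = 17.1
  → nearest: T4 (17.1)
Q4 at (0, -15):
  T1: √((0)² + (-2)²) = √(0.000 + 4.000) = 2.0
  T2: √((-6)² + (47)²) = √(36.000 + 2209.000) = 47.4
  T3: √((16)² + (33)²) = √(256.000 + 1089.000) = 36.7
  T4: √((-17)² + (17)²) = √(289.000 + 289.000) = 24.0
  → nearest: T1 (2.0)

Q1→T4; Q2→T3; Q3→T4; Q4→T1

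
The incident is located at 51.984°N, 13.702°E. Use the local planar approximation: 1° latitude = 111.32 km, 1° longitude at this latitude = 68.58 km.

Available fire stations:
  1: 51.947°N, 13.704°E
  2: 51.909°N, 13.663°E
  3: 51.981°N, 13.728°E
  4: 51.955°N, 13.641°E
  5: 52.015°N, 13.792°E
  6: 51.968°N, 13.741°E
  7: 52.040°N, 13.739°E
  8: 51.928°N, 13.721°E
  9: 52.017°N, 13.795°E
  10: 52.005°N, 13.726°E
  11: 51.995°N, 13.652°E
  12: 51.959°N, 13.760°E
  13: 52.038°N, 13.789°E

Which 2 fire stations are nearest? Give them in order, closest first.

3, 10

Distances from 51.984°N, 13.702°E:
1: 4.121 km
2: 8.767 km
3: 1.814 km
4: 5.284 km
5: 7.071 km
6: 3.213 km
7: 6.731 km
8: 6.369 km
9: 7.360 km
10: 2.859 km
11: 3.641 km
12: 4.855 km
13: 8.470 km
Sorted: 3 (1.814 km) < 10 (2.859 km) < 6 (3.213 km) < 11 (3.641 km) < …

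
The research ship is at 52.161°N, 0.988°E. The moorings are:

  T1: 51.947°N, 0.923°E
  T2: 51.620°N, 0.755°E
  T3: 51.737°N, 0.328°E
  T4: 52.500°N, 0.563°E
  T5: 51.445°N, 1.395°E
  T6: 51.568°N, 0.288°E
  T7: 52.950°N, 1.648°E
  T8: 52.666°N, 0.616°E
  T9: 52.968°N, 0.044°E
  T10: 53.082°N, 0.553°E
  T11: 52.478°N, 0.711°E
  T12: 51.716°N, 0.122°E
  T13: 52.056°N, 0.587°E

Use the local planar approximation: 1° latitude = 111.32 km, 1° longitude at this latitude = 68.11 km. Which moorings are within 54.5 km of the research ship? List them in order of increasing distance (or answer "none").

T1, T13, T11, T4

Distances from 52.161°N, 0.988°E:
T1: √((-0.214·111.32)² + (-0.065·68.11)²) = √(567.51055 + 19.59966) = 24.230 km
T2: √((-0.541·111.32)² + (-0.233·68.11)²) = √(3626.94463 + 251.84516) = 62.280 km
T3: √((-0.424·111.32)² + (-0.660·68.11)²) = √(2227.80979 + 2020.73625) = 65.181 km
T4: √((0.339·111.32)² + (-0.425·68.11)²) = √(1424.11740 + 837.91434) = 47.561 km
T5: √((-0.716·111.32)² + (0.407·68.11)²) = √(6352.90615 + 768.44109) = 84.388 km
T6: √((-0.593·111.32)² + (-0.700·68.11)²) = √(4357.68448 + 2273.09633) = 81.430 km
T7: √((0.789·111.32)² + (0.660·68.11)²) = √(7714.36888 + 2020.73625) = 98.667 km
T8: √((0.505·111.32)² + (-0.372·68.11)²) = √(3160.30612 + 641.95952) = 61.663 km
T9: √((0.807·111.32)² + (-0.944·68.11)²) = √(8070.37035 + 4133.95504) = 110.473 km
T10: √((0.921·111.32)² + (-0.435·68.11)²) = √(10511.52326 + 877.80950) = 106.721 km
T11: √((0.317·111.32)² + (-0.277·68.11)²) = √(1245.27400 + 355.94369) = 40.015 km
T12: √((-0.445·111.32)² + (-0.866·68.11)²) = √(2453.95400 + 3479.02496) = 77.026 km
T13: √((-0.105·111.32)² + (-0.401·68.11)²) = √(136.62337 + 745.95135) = 29.708 km
Threshold 54.5 km: T1 (24.230 km), T13 (29.708 km), T11 (40.015 km), T4 (47.561 km) are within range.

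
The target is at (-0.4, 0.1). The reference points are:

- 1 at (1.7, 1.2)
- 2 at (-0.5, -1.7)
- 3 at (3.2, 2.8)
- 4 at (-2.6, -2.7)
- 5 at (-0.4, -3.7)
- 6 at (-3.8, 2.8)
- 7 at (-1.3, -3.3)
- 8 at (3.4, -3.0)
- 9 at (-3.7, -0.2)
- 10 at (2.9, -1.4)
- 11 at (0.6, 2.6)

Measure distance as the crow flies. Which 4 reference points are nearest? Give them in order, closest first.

Distances from (-0.4, 0.1):
1: 2.37
2: 1.80
3: 4.50
4: 3.56
5: 3.80
6: 4.34
7: 3.52
8: 4.90
9: 3.31
10: 3.62
11: 2.69
Sorted: 2 (1.80) < 1 (2.37) < 11 (2.69) < 9 (3.31) < 7 (3.52) < 4 (3.56) < …

2, 1, 11, 9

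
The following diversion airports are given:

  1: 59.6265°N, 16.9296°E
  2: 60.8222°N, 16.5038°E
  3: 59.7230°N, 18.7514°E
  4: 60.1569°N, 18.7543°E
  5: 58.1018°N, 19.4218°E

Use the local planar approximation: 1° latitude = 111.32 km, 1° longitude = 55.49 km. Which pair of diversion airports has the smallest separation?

3 and 4

Pairwise distances:
1–2: 135.1861 km
1–3: 101.6608 km
1–4: 117.2105 km
1–5: 218.9358 km
2–3: 174.7215 km
2–4: 145.1900 km
2–5: 343.4050 km
3–4: 48.3020 km
3–5: 184.2661 km
4–5: 231.7528 km
Closest pair: 3–4 at 48.3020 km.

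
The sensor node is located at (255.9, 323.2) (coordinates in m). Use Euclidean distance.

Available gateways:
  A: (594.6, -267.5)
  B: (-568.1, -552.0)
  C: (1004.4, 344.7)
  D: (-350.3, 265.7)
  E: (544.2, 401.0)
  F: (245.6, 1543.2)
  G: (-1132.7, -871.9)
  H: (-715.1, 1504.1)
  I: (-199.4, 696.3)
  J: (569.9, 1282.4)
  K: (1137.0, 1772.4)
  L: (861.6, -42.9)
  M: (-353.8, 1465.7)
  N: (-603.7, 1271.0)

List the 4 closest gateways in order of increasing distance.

Distances from (255.9, 323.2):
A: 680.9 m
B: 1202.1 m
C: 748.8 m
D: 608.9 m
E: 298.6 m
F: 1220.0 m
G: 1832.1 m
H: 1528.8 m
I: 588.6 m
J: 1009.3 m
K: 1696.0 m
L: 707.7 m
M: 1295.0 m
N: 1279.5 m
Sorted: E (298.6 m) < I (588.6 m) < D (608.9 m) < A (680.9 m) < L (707.7 m) < C (748.8 m) < …

E, I, D, A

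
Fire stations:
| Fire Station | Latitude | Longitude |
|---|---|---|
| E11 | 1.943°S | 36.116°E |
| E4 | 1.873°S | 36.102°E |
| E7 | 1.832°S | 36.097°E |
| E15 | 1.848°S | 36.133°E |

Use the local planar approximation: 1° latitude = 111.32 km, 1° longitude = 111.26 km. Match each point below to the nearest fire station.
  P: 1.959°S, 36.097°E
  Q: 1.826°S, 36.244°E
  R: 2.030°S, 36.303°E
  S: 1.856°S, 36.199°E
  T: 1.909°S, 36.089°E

P at 1.959°S, 36.097°E:
  E11: 2.764 km
  E4: 9.590 km
  E7: 14.138 km
  E15: 12.989 km
  → nearest: E11 (2.764 km)
Q at 1.826°S, 36.244°E:
  E11: 19.299 km
  E4: 16.643 km
  E7: 16.369 km
  E15: 12.590 km
  → nearest: E15 (12.590 km)
R at 2.030°S, 36.303°E:
  E11: 22.949 km
  E4: 28.383 km
  E7: 31.798 km
  E15: 27.717 km
  → nearest: E11 (22.949 km)
S at 1.856°S, 36.199°E:
  E11: 13.382 km
  E4: 10.957 km
  E7: 11.659 km
  E15: 7.397 km
  → nearest: E15 (7.397 km)
T at 1.909°S, 36.089°E:
  E11: 4.832 km
  E4: 4.261 km
  E7: 8.618 km
  E15: 8.371 km
  → nearest: E4 (4.261 km)

P→E11; Q→E15; R→E11; S→E15; T→E4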